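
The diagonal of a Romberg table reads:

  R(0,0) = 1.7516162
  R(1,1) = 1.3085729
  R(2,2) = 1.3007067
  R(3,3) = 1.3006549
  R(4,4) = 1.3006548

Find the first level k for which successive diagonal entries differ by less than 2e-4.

k = 3

|R(1,1) − R(0,0)| = 0.4430433 ≥ 2e-4
|R(2,2) − R(1,1)| = 0.0078662 ≥ 2e-4
|R(3,3) − R(2,2)| = 0.0000518 < 2e-4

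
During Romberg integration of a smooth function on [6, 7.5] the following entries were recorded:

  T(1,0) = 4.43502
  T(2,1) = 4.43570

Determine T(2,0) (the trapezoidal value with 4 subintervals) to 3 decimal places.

4.436

From T(2,1) = (4·T(2,0) − T(1,0))/3, solve for T(2,0):
4·T(2,0) = 3·4.43570 + 4.43502 = 17.74212
T(2,0) = 4.43553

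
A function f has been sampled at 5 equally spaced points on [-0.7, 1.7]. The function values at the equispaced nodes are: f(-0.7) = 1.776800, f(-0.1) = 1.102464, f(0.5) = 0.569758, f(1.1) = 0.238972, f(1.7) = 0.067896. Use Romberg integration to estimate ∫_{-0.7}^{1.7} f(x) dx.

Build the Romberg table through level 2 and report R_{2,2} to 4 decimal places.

1.6714

R_{0,0} (trapezoid, 1 panel, h=2.4000): 2.213635
R_{1,0} (trapezoid, 2 panels, h=1.2000): 1.790527
R_{2,0} (trapezoid, 4 panels, h=0.6000): 1.700125
R_{1,1} = 1.790527 + (1.790527 − 2.213635)/3 = 1.649491
R_{2,1} = 1.700125 + (1.700125 − 1.790527)/3 = 1.669991
R_{2,2} = 1.669991 + (1.669991 − 1.649491)/15 = 1.671358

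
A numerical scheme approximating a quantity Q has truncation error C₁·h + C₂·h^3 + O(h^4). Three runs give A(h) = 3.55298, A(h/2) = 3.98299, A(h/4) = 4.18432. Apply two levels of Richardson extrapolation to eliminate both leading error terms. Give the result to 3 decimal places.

4.382

First eliminate the h term (factor 2^1 = 2):
  B₁ = (2·3.98299 − 3.55298)/1 = 4.41300
  B₂ = (2·4.18432 − 3.98299)/1 = 4.38565
Then eliminate the h^3 term (factor 2^3 = 8):
  (8·4.38565 − 4.41300)/7 = 4.38174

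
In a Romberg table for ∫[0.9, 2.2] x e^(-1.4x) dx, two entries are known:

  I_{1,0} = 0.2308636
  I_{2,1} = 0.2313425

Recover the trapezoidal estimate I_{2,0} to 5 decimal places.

0.23122

From I_{2,1} = (4·I_{2,0} − I_{1,0})/3, solve for I_{2,0}:
4·I_{2,0} = 3·0.2313425 + 0.2308636 = 0.9248911
I_{2,0} = 0.2312228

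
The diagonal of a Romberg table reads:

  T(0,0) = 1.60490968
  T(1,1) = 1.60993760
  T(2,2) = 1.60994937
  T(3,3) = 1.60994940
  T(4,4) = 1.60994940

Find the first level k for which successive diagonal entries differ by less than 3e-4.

k = 2

|T(1,1) − T(0,0)| = 0.00502792 ≥ 3e-4
|T(2,2) − T(1,1)| = 0.00001177 < 3e-4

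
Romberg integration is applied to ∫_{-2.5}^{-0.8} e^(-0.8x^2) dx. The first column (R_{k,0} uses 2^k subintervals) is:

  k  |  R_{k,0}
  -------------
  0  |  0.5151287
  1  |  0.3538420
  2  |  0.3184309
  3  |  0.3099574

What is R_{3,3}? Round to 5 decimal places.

R_{1,1} = (4·0.3538420 − 0.5151287) / 3 = 0.3000798
R_{2,1} = (4·0.3184309 − 0.3538420) / 3 = 0.3066272
R_{3,1} = 0.3099574 + (0.3099574 − 0.3184309)/3 = 0.3071329
R_{2,2} = (16·0.3066272 − 0.3000798) / 15 = 0.3070637
R_{3,2} = 0.3071329 + (0.3071329 − 0.3066272)/15 = 0.3071666
R_{3,3} = 0.3071666 + (0.3071666 − 0.3070637)/63 = 0.3071682

0.30717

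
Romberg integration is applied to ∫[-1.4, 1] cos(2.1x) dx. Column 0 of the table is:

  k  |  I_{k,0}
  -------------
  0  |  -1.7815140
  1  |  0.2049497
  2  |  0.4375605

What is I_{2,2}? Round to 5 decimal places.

Richardson extrapolation on the trapezoidal column (denominator 4−1=3):
I_{1,1} = (4·0.2049497 − (-1.7815140)) / 3 = 0.8671043
I_{2,1} = 0.4375605 + (0.4375605 − 0.2049497)/3 = 0.5150974
I_{2,2} = 0.5150974 + (0.5150974 − 0.8671043)/15 = 0.4916303

0.49163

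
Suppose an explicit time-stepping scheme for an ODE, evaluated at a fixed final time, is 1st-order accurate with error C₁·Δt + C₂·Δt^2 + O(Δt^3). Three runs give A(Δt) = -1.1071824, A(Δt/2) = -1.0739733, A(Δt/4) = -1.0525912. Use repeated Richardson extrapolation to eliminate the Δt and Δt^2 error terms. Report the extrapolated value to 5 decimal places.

-1.02802

First eliminate the Δt term (factor 2^1 = 2):
  B₁ = (2·(-1.0739733) − (-1.1071824))/1 = -1.0407642
  B₂ = (2·(-1.0525912) − (-1.0739733))/1 = -1.0312091
Then eliminate the Δt^2 term (factor 2^2 = 4):
  (4·(-1.0312091) − (-1.0407642))/3 = -1.0280241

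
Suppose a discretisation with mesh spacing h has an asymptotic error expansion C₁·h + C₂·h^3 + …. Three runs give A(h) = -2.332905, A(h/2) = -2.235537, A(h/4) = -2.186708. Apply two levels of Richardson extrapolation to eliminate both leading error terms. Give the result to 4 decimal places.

-2.1378

First eliminate the h term (factor 2^1 = 2):
  B₁ = (2·(-2.235537) − (-2.332905))/1 = -2.138169
  B₂ = (2·(-2.186708) − (-2.235537))/1 = -2.137879
Then eliminate the h^3 term (factor 2^3 = 8):
  (8·(-2.137879) − (-2.138169))/7 = -2.137838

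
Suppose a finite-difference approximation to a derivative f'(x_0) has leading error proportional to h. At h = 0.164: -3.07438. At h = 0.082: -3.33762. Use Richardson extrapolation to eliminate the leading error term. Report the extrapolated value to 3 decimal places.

Extrapolated value = (2·A(h/2) − A(h)) / (2 − 1)
= (2·(-3.33762) − (-3.07438)) / 1
= -3.60086 / 1 = -3.60086

-3.601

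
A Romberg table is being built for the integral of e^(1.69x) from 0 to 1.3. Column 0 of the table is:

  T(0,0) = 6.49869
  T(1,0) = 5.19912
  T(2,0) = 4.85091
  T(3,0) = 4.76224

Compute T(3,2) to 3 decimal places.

T(2,1) = (4·4.85091 − 5.19912) / 3 = 4.73484
T(3,1) = 4.76224 + (4.76224 − 4.85091)/3 = 4.73268
T(3,2) = 4.73268 + (4.73268 − 4.73484)/15 = 4.73254

4.733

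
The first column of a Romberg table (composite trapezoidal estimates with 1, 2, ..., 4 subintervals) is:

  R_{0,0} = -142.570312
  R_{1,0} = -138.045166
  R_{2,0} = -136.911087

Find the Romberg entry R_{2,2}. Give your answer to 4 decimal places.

Richardson extrapolation on the trapezoidal column (denominator 4−1=3):
R_{1,1} = -138.045166 + (-138.045166 − (-142.570312))/3 = -136.536784
R_{2,1} = -136.911087 + (-136.911087 − (-138.045166))/3 = -136.533061
R_{2,2} = -136.533061 + (-136.533061 − (-136.536784))/15 = -136.532813

-136.5328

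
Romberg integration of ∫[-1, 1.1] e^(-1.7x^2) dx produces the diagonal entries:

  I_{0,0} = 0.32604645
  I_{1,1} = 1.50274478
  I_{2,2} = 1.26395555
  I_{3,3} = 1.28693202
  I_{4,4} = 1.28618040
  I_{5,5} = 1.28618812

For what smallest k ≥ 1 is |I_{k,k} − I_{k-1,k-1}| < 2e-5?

k = 5

|I_{1,1} − I_{0,0}| = 1.17669833 ≥ 2e-5
|I_{2,2} − I_{1,1}| = 0.23878923 ≥ 2e-5
|I_{3,3} − I_{2,2}| = 0.02297647 ≥ 2e-5
|I_{4,4} − I_{3,3}| = 0.00075162 ≥ 2e-5
|I_{5,5} − I_{4,4}| = 0.00000772 < 2e-5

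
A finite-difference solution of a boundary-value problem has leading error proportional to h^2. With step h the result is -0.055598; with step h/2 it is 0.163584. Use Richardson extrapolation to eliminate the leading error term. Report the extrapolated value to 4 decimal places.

0.2366

Extrapolated value = (4·A(h/2) − A(h)) / (4 − 1)
= (4·0.163584 − (-0.055598)) / 3
= 0.709934 / 3 = 0.236645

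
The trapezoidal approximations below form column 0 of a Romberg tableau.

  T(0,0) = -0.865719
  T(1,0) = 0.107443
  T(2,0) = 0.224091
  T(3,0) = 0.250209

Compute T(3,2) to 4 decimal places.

T(2,1) = (4·0.224091 − 0.107443) / 3 = 0.262974
T(3,1) = (4·0.250209 − 0.224091) / 3 = 0.258915
T(3,2) = (16·0.258915 − 0.262974) / 15 = 0.258644

0.2586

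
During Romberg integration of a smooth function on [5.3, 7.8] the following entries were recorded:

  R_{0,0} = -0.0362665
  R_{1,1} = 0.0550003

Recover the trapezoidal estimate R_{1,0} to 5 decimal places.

0.03218

From R_{1,1} = (4·R_{1,0} − R_{0,0})/3, solve for R_{1,0}:
4·R_{1,0} = 3·0.0550003 + (-0.0362665) = 0.1287344
R_{1,0} = 0.0321836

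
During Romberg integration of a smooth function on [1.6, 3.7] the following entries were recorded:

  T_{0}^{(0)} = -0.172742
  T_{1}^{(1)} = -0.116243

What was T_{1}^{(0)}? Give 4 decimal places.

-0.1304

From T_{1}^{(1)} = (4·T_{1}^{(0)} − T_{0}^{(0)})/3, solve for T_{1}^{(0)}:
4·T_{1}^{(0)} = 3·(-0.116243) + (-0.172742) = -0.521471
T_{1}^{(0)} = -0.130368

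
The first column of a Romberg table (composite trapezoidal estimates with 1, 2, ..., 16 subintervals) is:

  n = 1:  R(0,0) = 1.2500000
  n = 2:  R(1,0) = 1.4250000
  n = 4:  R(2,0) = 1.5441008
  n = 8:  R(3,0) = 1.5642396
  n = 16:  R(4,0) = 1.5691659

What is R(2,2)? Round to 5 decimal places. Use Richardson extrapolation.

Richardson extrapolation on the trapezoidal column (denominator 4−1=3):
R(1,1) = 1.4250000 + (1.4250000 − 1.2500000)/3 = 1.4833333
R(2,1) = 1.5441008 + (1.5441008 − 1.4250000)/3 = 1.5838011
R(2,2) = (16·1.5838011 − 1.4833333) / 15 = 1.5904990

1.59050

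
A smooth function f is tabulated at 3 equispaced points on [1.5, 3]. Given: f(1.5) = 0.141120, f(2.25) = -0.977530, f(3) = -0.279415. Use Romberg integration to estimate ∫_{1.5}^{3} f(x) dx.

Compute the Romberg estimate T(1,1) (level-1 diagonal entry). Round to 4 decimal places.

T(0,0) (trapezoid, 1 panel, h=1.5000): -0.103721
T(1,0) (trapezoid, 2 panels, h=0.7500): -0.785008
T(1,1) = -0.785008 + (-0.785008 − (-0.103721))/3 = -1.012104

-1.0121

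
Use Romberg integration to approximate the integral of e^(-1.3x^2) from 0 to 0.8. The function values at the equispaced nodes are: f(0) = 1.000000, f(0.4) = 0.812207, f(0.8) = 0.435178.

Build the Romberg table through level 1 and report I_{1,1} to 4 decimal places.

0.6245

I_{0,0} (trapezoid, 1 panel, h=0.8000): 0.574071
I_{1,0} (trapezoid, 2 panels, h=0.4000): 0.611918
I_{1,1} = 0.611918 + (0.611918 − 0.574071)/3 = 0.624534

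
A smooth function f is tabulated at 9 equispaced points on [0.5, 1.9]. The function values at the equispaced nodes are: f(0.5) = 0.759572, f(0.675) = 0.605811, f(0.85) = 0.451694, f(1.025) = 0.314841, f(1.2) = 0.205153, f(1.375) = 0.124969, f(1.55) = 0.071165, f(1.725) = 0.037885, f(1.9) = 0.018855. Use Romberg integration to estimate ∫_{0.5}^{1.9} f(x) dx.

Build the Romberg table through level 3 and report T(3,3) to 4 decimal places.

0.3832

T(0,0) (trapezoid, 1 panel, h=1.4000): 0.544899
T(1,0) (trapezoid, 2 panels, h=0.7000): 0.416057
T(2,0) (trapezoid, 4 panels, h=0.3500): 0.391029
T(3,0) (trapezoid, 8 panels, h=0.1750): 0.385128
T(1,1) = 0.416057 + (0.416057 − 0.544899)/3 = 0.373110
T(2,1) = 0.391029 + (0.391029 − 0.416057)/3 = 0.382686
T(3,1) = 0.385128 + (0.385128 − 0.391029)/3 = 0.383161
T(2,2) = 0.382686 + (0.382686 − 0.373110)/15 = 0.383324
T(3,2) = 0.383161 + (0.383161 − 0.382686)/15 = 0.383193
T(3,3) = 0.383193 + (0.383193 − 0.383324)/63 = 0.383191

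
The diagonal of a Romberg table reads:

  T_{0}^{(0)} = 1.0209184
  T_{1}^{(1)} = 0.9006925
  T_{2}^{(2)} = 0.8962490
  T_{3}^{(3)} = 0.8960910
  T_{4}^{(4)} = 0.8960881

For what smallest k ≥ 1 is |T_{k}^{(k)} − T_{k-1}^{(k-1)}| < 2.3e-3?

k = 3

|T_{1}^{(1)} − T_{0}^{(0)}| = 0.1202259 ≥ 2.3e-3
|T_{2}^{(2)} − T_{1}^{(1)}| = 0.0044435 ≥ 2.3e-3
|T_{3}^{(3)} − T_{2}^{(2)}| = 0.0001580 < 2.3e-3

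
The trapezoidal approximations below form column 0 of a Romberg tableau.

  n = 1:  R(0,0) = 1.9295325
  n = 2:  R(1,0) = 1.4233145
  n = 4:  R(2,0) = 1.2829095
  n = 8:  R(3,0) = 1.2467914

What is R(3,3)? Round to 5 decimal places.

1.23466

R(1,1) = (4·1.4233145 − 1.9295325) / 3 = 1.2545752
R(2,1) = (4·1.2829095 − 1.4233145) / 3 = 1.2361078
R(3,1) = (4·1.2467914 − 1.2829095) / 3 = 1.2347520
R(2,2) = 1.2361078 + (1.2361078 − 1.2545752)/15 = 1.2348766
R(3,2) = (16·1.2347520 − 1.2361078) / 15 = 1.2346616
R(3,3) = (64·1.2346616 − 1.2348766) / 63 = 1.2346582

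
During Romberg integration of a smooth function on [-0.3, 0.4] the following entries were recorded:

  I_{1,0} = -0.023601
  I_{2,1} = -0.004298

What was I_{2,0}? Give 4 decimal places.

From I_{2,1} = (4·I_{2,0} − I_{1,0})/3, solve for I_{2,0}:
4·I_{2,0} = 3·(-0.004298) + (-0.023601) = -0.036495
I_{2,0} = -0.009124

-0.0091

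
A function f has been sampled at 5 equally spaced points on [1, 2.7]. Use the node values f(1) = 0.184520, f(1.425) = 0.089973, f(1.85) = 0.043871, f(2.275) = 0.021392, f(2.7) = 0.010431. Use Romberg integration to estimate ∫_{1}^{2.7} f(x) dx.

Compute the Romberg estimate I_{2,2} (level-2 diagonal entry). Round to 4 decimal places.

0.1030

I_{0,0} (trapezoid, 1 panel, h=1.7000): 0.165708
I_{1,0} (trapezoid, 2 panels, h=0.8500): 0.120145
I_{2,0} (trapezoid, 4 panels, h=0.4250): 0.107402
I_{1,1} = 0.120145 + (0.120145 − 0.165708)/3 = 0.104957
I_{2,1} = 0.107402 + (0.107402 − 0.120145)/3 = 0.103154
I_{2,2} = 0.103154 + (0.103154 − 0.104957)/15 = 0.103034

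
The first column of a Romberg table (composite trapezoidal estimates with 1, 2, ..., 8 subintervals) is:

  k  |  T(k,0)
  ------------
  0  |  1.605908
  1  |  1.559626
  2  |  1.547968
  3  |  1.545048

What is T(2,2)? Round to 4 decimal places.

T(1,1) = (4·1.559626 − 1.605908) / 3 = 1.544199
T(2,1) = 1.547968 + (1.547968 − 1.559626)/3 = 1.544082
T(2,2) = (16·1.544082 − 1.544199) / 15 = 1.544074
(Column j=1 coincides with Simpson's rule on the same nodes.)

1.5441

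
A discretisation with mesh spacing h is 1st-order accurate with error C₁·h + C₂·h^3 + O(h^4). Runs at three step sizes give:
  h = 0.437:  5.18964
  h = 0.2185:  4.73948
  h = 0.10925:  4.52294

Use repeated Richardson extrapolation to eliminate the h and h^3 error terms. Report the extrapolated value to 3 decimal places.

4.309

First eliminate the h term (factor 2^1 = 2):
  B₁ = (2·4.73948 − 5.18964)/1 = 4.28932
  B₂ = (2·4.52294 − 4.73948)/1 = 4.30640
Then eliminate the h^3 term (factor 2^3 = 8):
  (8·4.30640 − 4.28932)/7 = 4.30884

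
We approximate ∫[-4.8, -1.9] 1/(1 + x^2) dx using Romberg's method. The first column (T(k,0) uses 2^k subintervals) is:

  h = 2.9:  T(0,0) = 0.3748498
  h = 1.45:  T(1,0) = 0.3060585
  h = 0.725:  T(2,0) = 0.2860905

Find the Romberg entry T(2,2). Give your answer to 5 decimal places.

T(1,1) = 0.3060585 + (0.3060585 − 0.3748498)/3 = 0.2831281
T(2,1) = (4·0.2860905 − 0.3060585) / 3 = 0.2794345
T(2,2) = 0.2794345 + (0.2794345 − 0.2831281)/15 = 0.2791883

0.27919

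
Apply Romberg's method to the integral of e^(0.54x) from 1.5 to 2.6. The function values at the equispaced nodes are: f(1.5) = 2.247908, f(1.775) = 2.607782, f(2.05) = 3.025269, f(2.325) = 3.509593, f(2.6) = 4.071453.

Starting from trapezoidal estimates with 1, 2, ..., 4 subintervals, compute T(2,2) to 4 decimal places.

T(0,0) (trapezoid, 1 panel, h=1.1000): 3.475649
T(1,0) (trapezoid, 2 panels, h=0.5500): 3.401722
T(2,0) (trapezoid, 4 panels, h=0.2750): 3.383139
T(1,1) = 3.401722 + (3.401722 − 3.475649)/3 = 3.377080
T(2,1) = 3.383139 + (3.383139 − 3.401722)/3 = 3.376945
T(2,2) = 3.376945 + (3.376945 − 3.377080)/15 = 3.376936

3.3769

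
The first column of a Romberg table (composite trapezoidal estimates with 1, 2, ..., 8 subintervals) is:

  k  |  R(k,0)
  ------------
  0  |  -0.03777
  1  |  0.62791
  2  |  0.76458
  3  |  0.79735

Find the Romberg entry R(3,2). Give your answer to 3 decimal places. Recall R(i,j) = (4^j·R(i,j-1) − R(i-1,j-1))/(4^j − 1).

Richardson extrapolation on the trapezoidal column (denominator 4−1=3):
R(2,1) = 0.76458 + (0.76458 − 0.62791)/3 = 0.81014
R(3,1) = 0.79735 + (0.79735 − 0.76458)/3 = 0.80827
R(3,2) = 0.80827 + (0.80827 − 0.81014)/15 = 0.80815

0.808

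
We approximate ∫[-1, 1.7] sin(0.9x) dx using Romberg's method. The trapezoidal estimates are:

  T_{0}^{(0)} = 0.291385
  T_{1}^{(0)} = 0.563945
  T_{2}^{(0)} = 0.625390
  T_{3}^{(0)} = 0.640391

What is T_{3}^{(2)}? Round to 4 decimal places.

T_{2}^{(1)} = (4·0.625390 − 0.563945) / 3 = 0.645872
T_{3}^{(1)} = 0.640391 + (0.640391 − 0.625390)/3 = 0.645391
T_{3}^{(2)} = (16·0.645391 − 0.645872) / 15 = 0.645359

0.6454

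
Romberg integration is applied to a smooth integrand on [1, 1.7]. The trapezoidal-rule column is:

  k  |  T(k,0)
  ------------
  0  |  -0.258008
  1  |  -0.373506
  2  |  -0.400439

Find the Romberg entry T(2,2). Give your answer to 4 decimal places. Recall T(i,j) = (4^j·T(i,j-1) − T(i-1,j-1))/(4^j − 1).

T(1,1) = (4·(-0.373506) − (-0.258008)) / 3 = -0.412005
T(2,1) = (4·(-0.400439) − (-0.373506)) / 3 = -0.409417
T(2,2) = (16·(-0.409417) − (-0.412005)) / 15 = -0.409244

-0.4092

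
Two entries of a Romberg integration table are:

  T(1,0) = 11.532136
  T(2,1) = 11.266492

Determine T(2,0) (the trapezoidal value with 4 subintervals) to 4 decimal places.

From T(2,1) = (4·T(2,0) − T(1,0))/3, solve for T(2,0):
4·T(2,0) = 3·11.266492 + 11.532136 = 45.331612
T(2,0) = 11.332903

11.3329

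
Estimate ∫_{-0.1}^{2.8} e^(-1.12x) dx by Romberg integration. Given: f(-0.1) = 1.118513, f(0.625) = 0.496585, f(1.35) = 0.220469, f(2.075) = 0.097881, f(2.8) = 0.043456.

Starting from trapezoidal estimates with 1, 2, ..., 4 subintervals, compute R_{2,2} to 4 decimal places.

R_{0,0} (trapezoid, 1 panel, h=2.9000): 1.684855
R_{1,0} (trapezoid, 2 panels, h=1.4500): 1.162108
R_{2,0} (trapezoid, 4 panels, h=0.7250): 1.012042
R_{1,1} = 1.162108 + (1.162108 − 1.684855)/3 = 0.987859
R_{2,1} = 1.012042 + (1.012042 − 1.162108)/3 = 0.962020
R_{2,2} = 0.962020 + (0.962020 − 0.987859)/15 = 0.960297

0.9603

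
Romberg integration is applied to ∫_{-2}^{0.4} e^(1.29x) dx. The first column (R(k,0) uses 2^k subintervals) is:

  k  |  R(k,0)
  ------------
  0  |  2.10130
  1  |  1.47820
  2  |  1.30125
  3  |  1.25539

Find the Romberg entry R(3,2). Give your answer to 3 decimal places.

Richardson extrapolation on the trapezoidal column (denominator 4−1=3):
R(2,1) = 1.30125 + (1.30125 − 1.47820)/3 = 1.24227
R(3,1) = 1.25539 + (1.25539 − 1.30125)/3 = 1.24010
R(3,2) = 1.24010 + (1.24010 − 1.24227)/15 = 1.23996

1.240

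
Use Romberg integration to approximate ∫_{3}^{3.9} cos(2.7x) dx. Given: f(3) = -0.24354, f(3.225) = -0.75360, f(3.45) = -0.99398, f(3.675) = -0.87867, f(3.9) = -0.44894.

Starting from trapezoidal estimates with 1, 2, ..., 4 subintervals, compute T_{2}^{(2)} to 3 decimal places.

-0.690

T_{0}^{(0)} (trapezoid, 1 panel, h=0.9000): -0.31162
T_{1}^{(0)} (trapezoid, 2 panels, h=0.4500): -0.60310
T_{2}^{(0)} (trapezoid, 4 panels, h=0.2250): -0.66881
T_{1}^{(1)} = -0.60310 + (-0.60310 − (-0.31162))/3 = -0.70026
T_{2}^{(1)} = -0.66881 + (-0.66881 − (-0.60310))/3 = -0.69071
T_{2}^{(2)} = -0.69071 + (-0.69071 − (-0.70026))/15 = -0.69007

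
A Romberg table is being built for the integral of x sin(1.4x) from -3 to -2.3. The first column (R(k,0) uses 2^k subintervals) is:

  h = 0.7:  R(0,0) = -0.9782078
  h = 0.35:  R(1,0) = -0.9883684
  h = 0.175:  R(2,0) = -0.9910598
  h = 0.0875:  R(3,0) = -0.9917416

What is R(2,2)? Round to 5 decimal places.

-0.99197

Richardson extrapolation on the trapezoidal column (denominator 4−1=3):
R(1,1) = -0.9883684 + (-0.9883684 − (-0.9782078))/3 = -0.9917553
R(2,1) = (4·(-0.9910598) − (-0.9883684)) / 3 = -0.9919569
R(2,2) = (16·(-0.9919569) − (-0.9917553)) / 15 = -0.9919703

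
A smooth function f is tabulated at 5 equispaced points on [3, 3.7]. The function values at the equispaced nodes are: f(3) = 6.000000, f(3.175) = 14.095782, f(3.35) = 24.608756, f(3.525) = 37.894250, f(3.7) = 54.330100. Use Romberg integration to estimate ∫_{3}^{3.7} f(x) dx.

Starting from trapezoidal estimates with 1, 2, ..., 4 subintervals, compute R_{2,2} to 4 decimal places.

18.5212

R_{0,0} (trapezoid, 1 panel, h=0.7000): 21.115535
R_{1,0} (trapezoid, 2 panels, h=0.3500): 19.170832
R_{2,0} (trapezoid, 4 panels, h=0.1750): 18.683672
R_{1,1} = 19.170832 + (19.170832 − 21.115535)/3 = 18.522598
R_{2,1} = 18.683672 + (18.683672 − 19.170832)/3 = 18.521285
R_{2,2} = 18.521285 + (18.521285 − 18.522598)/15 = 18.521197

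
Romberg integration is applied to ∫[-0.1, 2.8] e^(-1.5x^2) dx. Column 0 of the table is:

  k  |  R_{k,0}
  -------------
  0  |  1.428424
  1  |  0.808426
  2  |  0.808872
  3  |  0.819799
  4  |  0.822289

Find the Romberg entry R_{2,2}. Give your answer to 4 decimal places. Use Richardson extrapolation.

0.8228

Richardson extrapolation on the trapezoidal column (denominator 4−1=3):
R_{1,1} = 0.808426 + (0.808426 − 1.428424)/3 = 0.601760
R_{2,1} = 0.808872 + (0.808872 − 0.808426)/3 = 0.809021
R_{2,2} = 0.809021 + (0.809021 − 0.601760)/15 = 0.822838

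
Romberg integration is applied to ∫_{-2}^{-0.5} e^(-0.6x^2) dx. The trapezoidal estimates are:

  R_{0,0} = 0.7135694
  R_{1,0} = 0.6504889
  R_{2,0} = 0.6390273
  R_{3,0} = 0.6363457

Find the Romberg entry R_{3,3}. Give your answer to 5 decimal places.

0.63547

Richardson extrapolation on the trapezoidal column (denominator 4−1=3):
R_{1,1} = 0.6504889 + (0.6504889 − 0.7135694)/3 = 0.6294621
R_{2,1} = (4·0.6390273 − 0.6504889) / 3 = 0.6352068
R_{3,1} = (4·0.6363457 − 0.6390273) / 3 = 0.6354518
R_{2,2} = 0.6352068 + (0.6352068 − 0.6294621)/15 = 0.6355898
R_{3,2} = 0.6354518 + (0.6354518 − 0.6352068)/15 = 0.6354681
R_{3,3} = 0.6354681 + (0.6354681 − 0.6355898)/63 = 0.6354662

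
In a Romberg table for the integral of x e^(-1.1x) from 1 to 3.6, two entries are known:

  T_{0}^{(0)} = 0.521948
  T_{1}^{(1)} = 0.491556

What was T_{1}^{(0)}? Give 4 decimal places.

0.4992

From T_{1}^{(1)} = (4·T_{1}^{(0)} − T_{0}^{(0)})/3, solve for T_{1}^{(0)}:
4·T_{1}^{(0)} = 3·0.491556 + 0.521948 = 1.996616
T_{1}^{(0)} = 0.499154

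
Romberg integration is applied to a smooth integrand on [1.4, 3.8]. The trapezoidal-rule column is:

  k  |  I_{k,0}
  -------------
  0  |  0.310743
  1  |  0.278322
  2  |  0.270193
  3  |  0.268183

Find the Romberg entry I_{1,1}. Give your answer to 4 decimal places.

Richardson extrapolation on the trapezoidal column (denominator 4−1=3):
I_{1,1} = (4·0.278322 − 0.310743) / 3 = 0.267515

0.2675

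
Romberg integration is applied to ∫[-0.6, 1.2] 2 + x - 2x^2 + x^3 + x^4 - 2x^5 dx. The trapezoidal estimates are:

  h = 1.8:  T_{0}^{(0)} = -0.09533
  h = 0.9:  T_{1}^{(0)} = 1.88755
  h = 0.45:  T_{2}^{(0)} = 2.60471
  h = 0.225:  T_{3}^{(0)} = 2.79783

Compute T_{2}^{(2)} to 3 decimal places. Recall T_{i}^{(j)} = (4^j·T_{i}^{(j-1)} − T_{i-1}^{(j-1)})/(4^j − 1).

2.863

T_{1}^{(1)} = (4·1.88755 − (-0.09533)) / 3 = 2.54851
T_{2}^{(1)} = (4·2.60471 − 1.88755) / 3 = 2.84376
T_{2}^{(2)} = 2.84376 + (2.84376 − 2.54851)/15 = 2.86344
(Column j=1 coincides with Simpson's rule on the same nodes.)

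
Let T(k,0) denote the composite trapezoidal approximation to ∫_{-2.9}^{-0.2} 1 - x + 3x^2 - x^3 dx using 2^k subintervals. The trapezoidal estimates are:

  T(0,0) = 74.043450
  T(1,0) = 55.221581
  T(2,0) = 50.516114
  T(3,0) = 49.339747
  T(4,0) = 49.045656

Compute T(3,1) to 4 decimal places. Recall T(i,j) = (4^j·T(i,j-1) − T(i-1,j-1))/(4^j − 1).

T(3,1) = 49.339747 + (49.339747 − 50.516114)/3 = 48.947625

48.9476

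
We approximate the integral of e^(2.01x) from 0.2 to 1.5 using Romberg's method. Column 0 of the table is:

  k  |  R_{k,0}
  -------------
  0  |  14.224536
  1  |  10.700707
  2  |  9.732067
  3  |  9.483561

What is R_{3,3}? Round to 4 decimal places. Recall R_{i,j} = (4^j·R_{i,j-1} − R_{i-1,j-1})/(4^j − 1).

R_{1,1} = (4·10.700707 − 14.224536) / 3 = 9.526097
R_{2,1} = 9.732067 + (9.732067 − 10.700707)/3 = 9.409187
R_{3,1} = 9.483561 + (9.483561 − 9.732067)/3 = 9.400726
R_{2,2} = (16·9.409187 − 9.526097) / 15 = 9.401393
R_{3,2} = (16·9.400726 − 9.409187) / 15 = 9.400162
R_{3,3} = (64·9.400162 − 9.401393) / 63 = 9.400142

9.4001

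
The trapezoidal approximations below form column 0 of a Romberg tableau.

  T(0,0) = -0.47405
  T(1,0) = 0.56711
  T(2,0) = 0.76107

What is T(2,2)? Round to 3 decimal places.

Richardson extrapolation on the trapezoidal column (denominator 4−1=3):
T(1,1) = (4·0.56711 − (-0.47405)) / 3 = 0.91416
T(2,1) = 0.76107 + (0.76107 − 0.56711)/3 = 0.82572
T(2,2) = (16·0.82572 − 0.91416) / 15 = 0.81982

0.820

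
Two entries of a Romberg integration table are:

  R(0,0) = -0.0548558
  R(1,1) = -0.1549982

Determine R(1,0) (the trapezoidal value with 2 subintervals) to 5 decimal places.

From R(1,1) = (4·R(1,0) − R(0,0))/3, solve for R(1,0):
4·R(1,0) = 3·(-0.1549982) + (-0.0548558) = -0.5198504
R(1,0) = -0.1299626

-0.12996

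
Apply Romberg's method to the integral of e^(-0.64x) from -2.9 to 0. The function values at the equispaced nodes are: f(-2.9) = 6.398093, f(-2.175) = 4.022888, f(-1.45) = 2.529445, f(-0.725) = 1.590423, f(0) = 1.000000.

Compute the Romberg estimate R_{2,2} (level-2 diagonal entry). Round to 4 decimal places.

8.4347

R_{0,0} (trapezoid, 1 panel, h=2.9000): 10.727235
R_{1,0} (trapezoid, 2 panels, h=1.4500): 9.031313
R_{2,0} (trapezoid, 4 panels, h=0.7250): 8.585307
R_{1,1} = 9.031313 + (9.031313 − 10.727235)/3 = 8.466006
R_{2,1} = 8.585307 + (8.585307 − 9.031313)/3 = 8.436638
R_{2,2} = 8.436638 + (8.436638 − 8.466006)/15 = 8.434680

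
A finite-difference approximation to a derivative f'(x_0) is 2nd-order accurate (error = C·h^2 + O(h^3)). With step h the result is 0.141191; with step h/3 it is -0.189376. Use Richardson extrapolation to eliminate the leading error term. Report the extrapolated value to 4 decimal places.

-0.2307

Extrapolated value = (9·A(h/3) − A(h)) / (9 − 1)
= (9·(-0.189376) − 0.141191) / 8
= -1.845575 / 8 = -0.230697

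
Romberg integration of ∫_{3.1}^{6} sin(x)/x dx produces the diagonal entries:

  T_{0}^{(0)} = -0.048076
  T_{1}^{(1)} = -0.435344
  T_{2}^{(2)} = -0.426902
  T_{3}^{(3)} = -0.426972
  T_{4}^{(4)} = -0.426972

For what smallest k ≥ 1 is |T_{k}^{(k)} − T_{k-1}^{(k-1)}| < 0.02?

k = 2

|T_{1}^{(1)} − T_{0}^{(0)}| = 0.387268 ≥ 0.02
|T_{2}^{(2)} − T_{1}^{(1)}| = 0.008442 < 0.02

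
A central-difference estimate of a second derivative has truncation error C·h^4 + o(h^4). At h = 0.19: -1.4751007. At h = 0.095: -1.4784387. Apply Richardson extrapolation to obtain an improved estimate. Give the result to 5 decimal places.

-1.47866

The leading error scales as h^4; refining by a factor of 2 reduces it by 2^4 = 16.
Extrapolated value = (16·A(h/2) − A(h)) / (16 − 1)
= (16·(-1.4784387) − (-1.4751007)) / 15
= -22.1799185 / 15 = -1.4786612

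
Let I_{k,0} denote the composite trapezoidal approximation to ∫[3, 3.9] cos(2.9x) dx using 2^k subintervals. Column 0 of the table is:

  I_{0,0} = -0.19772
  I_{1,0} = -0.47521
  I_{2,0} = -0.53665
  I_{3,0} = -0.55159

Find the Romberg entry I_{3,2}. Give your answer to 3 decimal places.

I_{2,1} = (4·(-0.53665) − (-0.47521)) / 3 = -0.55713
I_{3,1} = -0.55159 + (-0.55159 − (-0.53665))/3 = -0.55657
I_{3,2} = (16·(-0.55657) − (-0.55713)) / 15 = -0.55653

-0.557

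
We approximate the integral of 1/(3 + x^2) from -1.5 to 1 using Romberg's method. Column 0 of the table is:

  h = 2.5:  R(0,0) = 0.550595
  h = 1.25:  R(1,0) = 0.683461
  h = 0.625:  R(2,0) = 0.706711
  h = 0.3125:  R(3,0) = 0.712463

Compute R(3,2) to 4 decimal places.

Richardson extrapolation on the trapezoidal column (denominator 4−1=3):
R(2,1) = 0.706711 + (0.706711 − 0.683461)/3 = 0.714461
R(3,1) = (4·0.712463 − 0.706711) / 3 = 0.714380
R(3,2) = (16·0.714380 − 0.714461) / 15 = 0.714375
(Column j=1 coincides with Simpson's rule on the same nodes.)

0.7144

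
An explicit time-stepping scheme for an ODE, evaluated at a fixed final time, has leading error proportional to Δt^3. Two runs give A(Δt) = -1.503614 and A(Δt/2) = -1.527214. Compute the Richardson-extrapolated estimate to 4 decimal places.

-1.5306

The leading error scales as Δt^3; refining by a factor of 2 reduces it by 2^3 = 8.
Extrapolated value = (8·A(Δt/2) − A(Δt)) / (8 − 1)
= (8·(-1.527214) − (-1.503614)) / 7
= -10.714098 / 7 = -1.530585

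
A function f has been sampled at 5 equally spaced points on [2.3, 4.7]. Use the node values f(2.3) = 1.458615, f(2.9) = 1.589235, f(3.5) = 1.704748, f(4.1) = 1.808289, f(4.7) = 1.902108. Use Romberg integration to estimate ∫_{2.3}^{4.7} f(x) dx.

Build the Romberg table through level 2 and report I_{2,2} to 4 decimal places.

I_{0,0} (trapezoid, 1 panel, h=2.4000): 4.032868
I_{1,0} (trapezoid, 2 panels, h=1.2000): 4.062131
I_{2,0} (trapezoid, 4 panels, h=0.6000): 4.069580
I_{1,1} = 4.062131 + (4.062131 − 4.032868)/3 = 4.071885
I_{2,1} = 4.069580 + (4.069580 − 4.062131)/3 = 4.072063
I_{2,2} = 4.072063 + (4.072063 − 4.071885)/15 = 4.072075

4.0721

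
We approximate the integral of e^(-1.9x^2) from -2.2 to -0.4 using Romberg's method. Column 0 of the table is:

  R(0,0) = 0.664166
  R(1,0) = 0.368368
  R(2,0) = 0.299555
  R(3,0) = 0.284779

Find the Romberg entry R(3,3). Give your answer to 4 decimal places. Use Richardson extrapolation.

0.2801

R(1,1) = (4·0.368368 − 0.664166) / 3 = 0.269769
R(2,1) = 0.299555 + (0.299555 − 0.368368)/3 = 0.276617
R(3,1) = 0.284779 + (0.284779 − 0.299555)/3 = 0.279854
R(2,2) = 0.276617 + (0.276617 − 0.269769)/15 = 0.277074
R(3,2) = (16·0.279854 − 0.276617) / 15 = 0.280070
R(3,3) = (64·0.280070 − 0.277074) / 63 = 0.280118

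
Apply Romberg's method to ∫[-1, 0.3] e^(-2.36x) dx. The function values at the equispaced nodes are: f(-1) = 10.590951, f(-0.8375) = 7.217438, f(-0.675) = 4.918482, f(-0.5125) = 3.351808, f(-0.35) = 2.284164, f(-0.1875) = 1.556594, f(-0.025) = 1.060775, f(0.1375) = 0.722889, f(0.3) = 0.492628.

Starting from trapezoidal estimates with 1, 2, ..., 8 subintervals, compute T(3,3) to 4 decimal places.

T(0,0) (trapezoid, 1 panel, h=1.3000): 7.204326
T(1,0) (trapezoid, 2 panels, h=0.6500): 5.086870
T(2,0) (trapezoid, 4 panels, h=0.3250): 4.486693
T(3,0) (trapezoid, 8 panels, h=0.1625): 4.331265
T(1,1) = 5.086870 + (5.086870 − 7.204326)/3 = 4.381051
T(2,1) = 4.486693 + (4.486693 − 5.086870)/3 = 4.286634
T(3,1) = 4.331265 + (4.331265 − 4.486693)/3 = 4.279456
T(2,2) = 4.286634 + (4.286634 − 4.381051)/15 = 4.280340
T(3,2) = 4.279456 + (4.279456 − 4.286634)/15 = 4.278977
T(3,3) = 4.278977 + (4.278977 − 4.280340)/63 = 4.278955

4.2790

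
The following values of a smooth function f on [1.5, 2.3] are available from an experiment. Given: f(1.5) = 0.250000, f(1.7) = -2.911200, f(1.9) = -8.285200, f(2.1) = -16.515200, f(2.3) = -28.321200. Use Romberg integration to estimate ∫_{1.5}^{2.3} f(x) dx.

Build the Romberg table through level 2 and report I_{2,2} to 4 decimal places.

-8.1561

I_{0,0} (trapezoid, 1 panel, h=0.8000): -11.228480
I_{1,0} (trapezoid, 2 panels, h=0.4000): -8.928320
I_{2,0} (trapezoid, 4 panels, h=0.2000): -8.349440
I_{1,1} = -8.928320 + (-8.928320 − (-11.228480))/3 = -8.161600
I_{2,1} = -8.349440 + (-8.349440 − (-8.928320))/3 = -8.156480
I_{2,2} = -8.156480 + (-8.156480 − (-8.161600))/15 = -8.156139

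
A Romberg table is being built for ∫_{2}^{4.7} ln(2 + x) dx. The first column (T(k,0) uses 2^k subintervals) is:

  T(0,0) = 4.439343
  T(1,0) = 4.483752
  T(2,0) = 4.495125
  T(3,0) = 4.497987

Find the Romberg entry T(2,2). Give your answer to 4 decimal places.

T(1,1) = (4·4.483752 − 4.439343) / 3 = 4.498555
T(2,1) = 4.495125 + (4.495125 − 4.483752)/3 = 4.498916
T(2,2) = (16·4.498916 − 4.498555) / 15 = 4.498940

4.4989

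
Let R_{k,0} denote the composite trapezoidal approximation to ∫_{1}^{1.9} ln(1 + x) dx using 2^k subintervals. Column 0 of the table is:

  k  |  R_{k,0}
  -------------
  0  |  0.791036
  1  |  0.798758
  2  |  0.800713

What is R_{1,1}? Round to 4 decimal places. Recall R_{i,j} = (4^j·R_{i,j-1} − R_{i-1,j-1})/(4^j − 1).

R_{1,1} = (4·0.798758 − 0.791036) / 3 = 0.801332

0.8013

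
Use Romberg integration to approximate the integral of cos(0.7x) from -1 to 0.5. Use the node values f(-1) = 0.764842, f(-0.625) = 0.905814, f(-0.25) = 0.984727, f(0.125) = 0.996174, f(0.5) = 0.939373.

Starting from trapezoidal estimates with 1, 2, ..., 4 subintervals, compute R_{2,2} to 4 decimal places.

1.4102

R_{0,0} (trapezoid, 1 panel, h=1.5000): 1.278161
R_{1,0} (trapezoid, 2 panels, h=0.7500): 1.377626
R_{2,0} (trapezoid, 4 panels, h=0.3750): 1.402058
R_{1,1} = 1.377626 + (1.377626 − 1.278161)/3 = 1.410781
R_{2,1} = 1.402058 + (1.402058 − 1.377626)/3 = 1.410202
R_{2,2} = 1.410202 + (1.410202 − 1.410781)/15 = 1.410163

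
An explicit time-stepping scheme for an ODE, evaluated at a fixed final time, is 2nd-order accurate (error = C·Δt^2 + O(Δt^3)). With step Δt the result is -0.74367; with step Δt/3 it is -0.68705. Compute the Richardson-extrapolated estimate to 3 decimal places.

The leading error scales as Δt^2; refining by a factor of 3 reduces it by 3^2 = 9.
Extrapolated value = (9·A(Δt/3) − A(Δt)) / (9 − 1)
= (9·(-0.68705) − (-0.74367)) / 8
= -5.43978 / 8 = -0.67997

-0.680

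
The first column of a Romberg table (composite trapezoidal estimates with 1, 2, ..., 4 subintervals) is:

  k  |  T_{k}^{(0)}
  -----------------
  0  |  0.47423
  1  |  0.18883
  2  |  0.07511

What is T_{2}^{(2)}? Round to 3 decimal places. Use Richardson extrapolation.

T_{1}^{(1)} = (4·0.18883 − 0.47423) / 3 = 0.09370
T_{2}^{(1)} = 0.07511 + (0.07511 − 0.18883)/3 = 0.03720
T_{2}^{(2)} = 0.03720 + (0.03720 − 0.09370)/15 = 0.03343

0.033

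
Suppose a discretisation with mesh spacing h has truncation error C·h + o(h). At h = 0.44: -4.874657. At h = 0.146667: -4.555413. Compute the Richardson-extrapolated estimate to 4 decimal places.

Extrapolated value = (3·A(h/3) − A(h)) / (3 − 1)
= (3·(-4.555413) − (-4.874657)) / 2
= -8.791582 / 2 = -4.395791

-4.3958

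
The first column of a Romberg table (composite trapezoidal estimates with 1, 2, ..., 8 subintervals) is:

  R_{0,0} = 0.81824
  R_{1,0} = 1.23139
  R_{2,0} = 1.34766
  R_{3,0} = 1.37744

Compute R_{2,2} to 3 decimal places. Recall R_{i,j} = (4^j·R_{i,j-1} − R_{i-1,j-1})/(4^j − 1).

R_{1,1} = 1.23139 + (1.23139 − 0.81824)/3 = 1.36911
R_{2,1} = 1.34766 + (1.34766 − 1.23139)/3 = 1.38642
R_{2,2} = 1.38642 + (1.38642 − 1.36911)/15 = 1.38757
(Column j=1 coincides with Simpson's rule on the same nodes.)

1.388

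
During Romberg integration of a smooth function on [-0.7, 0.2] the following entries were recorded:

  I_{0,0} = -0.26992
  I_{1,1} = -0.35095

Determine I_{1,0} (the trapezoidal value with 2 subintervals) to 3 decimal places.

From I_{1,1} = (4·I_{1,0} − I_{0,0})/3, solve for I_{1,0}:
4·I_{1,0} = 3·(-0.35095) + (-0.26992) = -1.32277
I_{1,0} = -0.33069

-0.331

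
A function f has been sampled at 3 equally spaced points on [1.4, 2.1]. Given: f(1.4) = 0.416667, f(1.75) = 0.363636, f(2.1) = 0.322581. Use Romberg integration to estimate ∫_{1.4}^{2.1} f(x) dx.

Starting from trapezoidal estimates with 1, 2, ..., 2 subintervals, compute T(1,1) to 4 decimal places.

0.2559

T(0,0) (trapezoid, 1 panel, h=0.7000): 0.258737
T(1,0) (trapezoid, 2 panels, h=0.3500): 0.256641
T(1,1) = 0.256641 + (0.256641 − 0.258737)/3 = 0.255942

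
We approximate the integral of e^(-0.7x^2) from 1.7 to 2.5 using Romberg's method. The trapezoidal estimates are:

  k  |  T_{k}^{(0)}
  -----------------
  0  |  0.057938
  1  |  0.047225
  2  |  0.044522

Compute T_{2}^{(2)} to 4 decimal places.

T_{1}^{(1)} = (4·0.047225 − 0.057938) / 3 = 0.043654
T_{2}^{(1)} = 0.044522 + (0.044522 − 0.047225)/3 = 0.043621
T_{2}^{(2)} = 0.043621 + (0.043621 − 0.043654)/15 = 0.043619

0.0436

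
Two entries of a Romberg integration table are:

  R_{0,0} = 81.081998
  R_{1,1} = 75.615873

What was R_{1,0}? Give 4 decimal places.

From R_{1,1} = (4·R_{1,0} − R_{0,0})/3, solve for R_{1,0}:
4·R_{1,0} = 3·75.615873 + 81.081998 = 307.929617
R_{1,0} = 76.982404

76.9824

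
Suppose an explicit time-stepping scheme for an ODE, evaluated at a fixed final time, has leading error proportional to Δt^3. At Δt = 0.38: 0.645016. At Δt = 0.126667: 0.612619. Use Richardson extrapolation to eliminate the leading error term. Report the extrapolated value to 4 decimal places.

Extrapolated value = (27·A(Δt/3) − A(Δt)) / (27 − 1)
= (27·0.612619 − 0.645016) / 26
= 15.895697 / 26 = 0.611373

0.6114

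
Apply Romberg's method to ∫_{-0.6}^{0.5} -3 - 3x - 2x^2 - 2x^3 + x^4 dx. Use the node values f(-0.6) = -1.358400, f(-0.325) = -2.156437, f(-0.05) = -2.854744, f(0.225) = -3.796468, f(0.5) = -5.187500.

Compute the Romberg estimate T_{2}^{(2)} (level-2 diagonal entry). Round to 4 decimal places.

-3.3070

T_{0}^{(0)} (trapezoid, 1 panel, h=1.1000): -3.600245
T_{1}^{(0)} (trapezoid, 2 panels, h=0.5500): -3.370232
T_{2}^{(0)} (trapezoid, 4 panels, h=0.2750): -3.322165
T_{1}^{(1)} = -3.370232 + (-3.370232 − (-3.600245))/3 = -3.293561
T_{2}^{(1)} = -3.322165 + (-3.322165 − (-3.370232))/3 = -3.306143
T_{2}^{(2)} = -3.306143 + (-3.306143 − (-3.293561))/15 = -3.306982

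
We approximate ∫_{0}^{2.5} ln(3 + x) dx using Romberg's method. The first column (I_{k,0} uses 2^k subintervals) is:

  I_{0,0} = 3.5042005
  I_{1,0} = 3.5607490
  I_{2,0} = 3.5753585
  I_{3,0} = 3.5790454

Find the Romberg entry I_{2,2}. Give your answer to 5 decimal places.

3.58027

Richardson extrapolation on the trapezoidal column (denominator 4−1=3):
I_{1,1} = (4·3.5607490 − 3.5042005) / 3 = 3.5795985
I_{2,1} = (4·3.5753585 − 3.5607490) / 3 = 3.5802283
I_{2,2} = (16·3.5802283 − 3.5795985) / 15 = 3.5802703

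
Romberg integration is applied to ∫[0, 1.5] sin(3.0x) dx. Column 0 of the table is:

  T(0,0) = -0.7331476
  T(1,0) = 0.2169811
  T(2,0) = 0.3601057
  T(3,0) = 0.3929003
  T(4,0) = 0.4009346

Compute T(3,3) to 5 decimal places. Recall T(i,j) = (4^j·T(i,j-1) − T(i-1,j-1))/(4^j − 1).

0.40363

Richardson extrapolation on the trapezoidal column (denominator 4−1=3):
T(1,1) = 0.2169811 + (0.2169811 − (-0.7331476))/3 = 0.5336907
T(2,1) = (4·0.3601057 − 0.2169811) / 3 = 0.4078139
T(3,1) = 0.3929003 + (0.3929003 − 0.3601057)/3 = 0.4038318
T(2,2) = (16·0.4078139 − 0.5336907) / 15 = 0.3994221
T(3,2) = 0.4038318 + (0.4038318 − 0.4078139)/15 = 0.4035663
T(3,3) = 0.4035663 + (0.4035663 − 0.3994221)/63 = 0.4036321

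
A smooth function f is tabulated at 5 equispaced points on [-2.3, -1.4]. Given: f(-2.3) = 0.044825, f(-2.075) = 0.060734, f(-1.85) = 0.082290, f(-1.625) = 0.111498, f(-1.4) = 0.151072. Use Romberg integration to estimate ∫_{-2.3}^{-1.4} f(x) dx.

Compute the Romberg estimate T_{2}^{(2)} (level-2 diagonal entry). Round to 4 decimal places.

0.0787

T_{0}^{(0)} (trapezoid, 1 panel, h=0.9000): 0.088154
T_{1}^{(0)} (trapezoid, 2 panels, h=0.4500): 0.081107
T_{2}^{(0)} (trapezoid, 4 panels, h=0.2250): 0.079306
T_{1}^{(1)} = 0.081107 + (0.081107 − 0.088154)/3 = 0.078758
T_{2}^{(1)} = 0.079306 + (0.079306 − 0.081107)/3 = 0.078706
T_{2}^{(2)} = 0.078706 + (0.078706 − 0.078758)/15 = 0.078703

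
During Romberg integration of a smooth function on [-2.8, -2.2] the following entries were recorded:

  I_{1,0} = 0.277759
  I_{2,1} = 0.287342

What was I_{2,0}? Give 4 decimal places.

0.2849

From I_{2,1} = (4·I_{2,0} − I_{1,0})/3, solve for I_{2,0}:
4·I_{2,0} = 3·0.287342 + 0.277759 = 1.139785
I_{2,0} = 0.284946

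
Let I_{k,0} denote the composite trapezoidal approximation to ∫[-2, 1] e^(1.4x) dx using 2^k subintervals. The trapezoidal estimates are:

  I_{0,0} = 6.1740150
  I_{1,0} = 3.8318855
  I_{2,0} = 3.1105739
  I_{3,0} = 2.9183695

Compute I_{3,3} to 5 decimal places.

2.85317

I_{1,1} = (4·3.8318855 − 6.1740150) / 3 = 3.0511757
I_{2,1} = 3.1105739 + (3.1105739 − 3.8318855)/3 = 2.8701367
I_{3,1} = (4·2.9183695 − 3.1105739) / 3 = 2.8543014
I_{2,2} = 2.8701367 + (2.8701367 − 3.0511757)/15 = 2.8580674
I_{3,2} = (16·2.8543014 − 2.8701367) / 15 = 2.8532457
I_{3,3} = 2.8532457 + (2.8532457 − 2.8580674)/63 = 2.8531692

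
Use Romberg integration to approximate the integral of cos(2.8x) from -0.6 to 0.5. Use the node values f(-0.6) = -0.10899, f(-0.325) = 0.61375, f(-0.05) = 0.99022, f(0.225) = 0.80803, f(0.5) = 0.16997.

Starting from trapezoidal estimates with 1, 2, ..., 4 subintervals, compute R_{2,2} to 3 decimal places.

R_{0,0} (trapezoid, 1 panel, h=1.1000): 0.03354
R_{1,0} (trapezoid, 2 panels, h=0.5500): 0.56139
R_{2,0} (trapezoid, 4 panels, h=0.2750): 0.67168
R_{1,1} = 0.56139 + (0.56139 − 0.03354)/3 = 0.73734
R_{2,1} = 0.67168 + (0.67168 − 0.56139)/3 = 0.70844
R_{2,2} = 0.70844 + (0.70844 − 0.73734)/15 = 0.70651

0.707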